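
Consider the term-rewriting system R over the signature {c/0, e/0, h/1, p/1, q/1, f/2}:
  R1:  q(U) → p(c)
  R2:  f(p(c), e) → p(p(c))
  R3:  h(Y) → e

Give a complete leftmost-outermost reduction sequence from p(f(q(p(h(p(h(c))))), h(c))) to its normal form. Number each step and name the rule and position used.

p(p(p(c)))

1. p(f(q(p(h(p(h(c))))), h(c)))  →  p(f(p(c), h(c)))   [R1 at 1.1]
2. p(f(p(c), h(c)))  →  p(f(p(c), e))   [R3 at 1.2]
3. p(f(p(c), e))  →  p(p(p(c)))   [R2 at 1]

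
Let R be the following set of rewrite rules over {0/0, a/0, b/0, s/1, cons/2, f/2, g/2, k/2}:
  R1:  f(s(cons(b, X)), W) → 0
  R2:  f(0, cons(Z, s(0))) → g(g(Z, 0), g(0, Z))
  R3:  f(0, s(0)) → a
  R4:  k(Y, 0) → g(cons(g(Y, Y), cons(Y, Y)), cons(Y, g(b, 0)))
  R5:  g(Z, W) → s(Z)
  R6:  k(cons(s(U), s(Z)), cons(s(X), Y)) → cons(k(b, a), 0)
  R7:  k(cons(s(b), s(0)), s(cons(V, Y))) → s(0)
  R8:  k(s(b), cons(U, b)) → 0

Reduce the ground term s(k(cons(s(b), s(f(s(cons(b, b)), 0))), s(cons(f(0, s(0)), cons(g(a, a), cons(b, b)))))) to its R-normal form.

s(s(0))

1. s(k(cons(s(b), s(f(s(cons(b, b)), 0))), s(cons(f(0, s(0)), cons(g(a, a), cons(b, b))))))  →  s(k(cons(s(b), s(0)), s(cons(f(0, s(0)), cons(g(a, a), cons(b, b))))))   [R1 at 1.1.2.1]
2. s(k(cons(s(b), s(0)), s(cons(f(0, s(0)), cons(g(a, a), cons(b, b))))))  →  s(s(0))   [R7 at 1]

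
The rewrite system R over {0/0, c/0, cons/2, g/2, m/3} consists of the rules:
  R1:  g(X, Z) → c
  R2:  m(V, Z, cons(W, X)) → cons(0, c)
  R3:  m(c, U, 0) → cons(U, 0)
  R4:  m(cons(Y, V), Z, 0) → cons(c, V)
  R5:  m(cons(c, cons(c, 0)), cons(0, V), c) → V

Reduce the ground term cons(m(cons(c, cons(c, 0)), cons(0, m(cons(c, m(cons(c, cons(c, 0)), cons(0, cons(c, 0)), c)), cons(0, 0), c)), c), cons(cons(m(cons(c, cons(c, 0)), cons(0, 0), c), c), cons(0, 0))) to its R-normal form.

1. cons(m(cons(c, cons(c, 0)), cons(0, m(cons(c, m(cons(c, cons(c, 0)), cons(0, cons(c, 0)), c)), cons(0, 0), c)), c), cons(cons(m(cons(c, cons(c, 0)), cons(0, 0), c), c), cons(0, 0)))  →  cons(m(cons(c, m(cons(c, cons(c, 0)), cons(0, cons(c, 0)), c)), cons(0, 0), c), cons(cons(m(cons(c, cons(c, 0)), cons(0, 0), c), c), cons(0, 0)))   [R5 at 1]
2. cons(m(cons(c, m(cons(c, cons(c, 0)), cons(0, cons(c, 0)), c)), cons(0, 0), c), cons(cons(m(cons(c, cons(c, 0)), cons(0, 0), c), c), cons(0, 0)))  →  cons(m(cons(c, cons(c, 0)), cons(0, 0), c), cons(cons(m(cons(c, cons(c, 0)), cons(0, 0), c), c), cons(0, 0)))   [R5 at 1.1.2]
3. cons(m(cons(c, cons(c, 0)), cons(0, 0), c), cons(cons(m(cons(c, cons(c, 0)), cons(0, 0), c), c), cons(0, 0)))  →  cons(0, cons(cons(m(cons(c, cons(c, 0)), cons(0, 0), c), c), cons(0, 0)))   [R5 at 1]
4. cons(0, cons(cons(m(cons(c, cons(c, 0)), cons(0, 0), c), c), cons(0, 0)))  →  cons(0, cons(cons(0, c), cons(0, 0)))   [R5 at 2.1.1]

cons(0, cons(cons(0, c), cons(0, 0)))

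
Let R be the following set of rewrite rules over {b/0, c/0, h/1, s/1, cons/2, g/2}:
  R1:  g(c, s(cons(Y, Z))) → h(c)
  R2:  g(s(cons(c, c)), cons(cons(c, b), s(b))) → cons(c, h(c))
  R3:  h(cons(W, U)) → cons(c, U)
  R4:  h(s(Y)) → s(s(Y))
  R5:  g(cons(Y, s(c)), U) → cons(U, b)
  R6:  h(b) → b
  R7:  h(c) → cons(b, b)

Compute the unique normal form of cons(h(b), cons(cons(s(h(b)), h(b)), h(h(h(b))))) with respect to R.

1. cons(h(b), cons(cons(s(h(b)), h(b)), h(h(h(b)))))  →  cons(b, cons(cons(s(h(b)), h(b)), h(h(h(b)))))   [R6 at 1]
2. cons(b, cons(cons(s(h(b)), h(b)), h(h(h(b)))))  →  cons(b, cons(cons(s(b), h(b)), h(h(h(b)))))   [R6 at 2.1.1.1]
3. cons(b, cons(cons(s(b), h(b)), h(h(h(b)))))  →  cons(b, cons(cons(s(b), b), h(h(h(b)))))   [R6 at 2.1.2]
4. cons(b, cons(cons(s(b), b), h(h(h(b)))))  →  cons(b, cons(cons(s(b), b), h(h(b))))   [R6 at 2.2.1.1]
5. cons(b, cons(cons(s(b), b), h(h(b))))  →  cons(b, cons(cons(s(b), b), h(b)))   [R6 at 2.2.1]
6. cons(b, cons(cons(s(b), b), h(b)))  →  cons(b, cons(cons(s(b), b), b))   [R6 at 2.2]

cons(b, cons(cons(s(b), b), b))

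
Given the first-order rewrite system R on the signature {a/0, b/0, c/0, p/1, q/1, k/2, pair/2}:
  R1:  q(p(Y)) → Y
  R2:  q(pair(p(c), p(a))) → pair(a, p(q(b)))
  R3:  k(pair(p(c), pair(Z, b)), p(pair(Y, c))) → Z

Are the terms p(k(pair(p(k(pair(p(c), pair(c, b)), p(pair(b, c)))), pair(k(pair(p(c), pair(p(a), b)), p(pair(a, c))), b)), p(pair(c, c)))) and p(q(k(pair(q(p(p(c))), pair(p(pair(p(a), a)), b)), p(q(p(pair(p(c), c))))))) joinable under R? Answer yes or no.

no — NF(t₁) = p(p(a)), NF(t₂) = p(pair(p(a), a))

Reduce t₁ = p(k(pair(p(k(pair(p(c), pair(c, b)), p(pair(b, c)))), pair(k(pair(p(c), pair(p(a), b)), p(pair(a, c))), b)), p(pair(c, c)))):
1. p(k(pair(p(k(pair(p(c), pair(c, b)), p(pair(b, c)))), pair(k(pair(p(c), pair(p(a), b)), p(pair(a, c))), b)), p(pair(c, c))))  →  p(k(pair(p(c), pair(k(pair(p(c), pair(p(a), b)), p(pair(a, c))), b)), p(pair(c, c))))   [R3 at 1.1.1.1]
2. p(k(pair(p(c), pair(k(pair(p(c), pair(p(a), b)), p(pair(a, c))), b)), p(pair(c, c))))  →  p(k(pair(p(c), pair(p(a), b)), p(pair(a, c))))   [R3 at 1]
3. p(k(pair(p(c), pair(p(a), b)), p(pair(a, c))))  →  p(p(a))   [R3 at 1]

Reduce t₂ = p(q(k(pair(q(p(p(c))), pair(p(pair(p(a), a)), b)), p(q(p(pair(p(c), c))))))):
1. p(q(k(pair(q(p(p(c))), pair(p(pair(p(a), a)), b)), p(q(p(pair(p(c), c)))))))  →  p(q(k(pair(p(c), pair(p(pair(p(a), a)), b)), p(q(p(pair(p(c), c)))))))   [R1 at 1.1.1.1]
2. p(q(k(pair(p(c), pair(p(pair(p(a), a)), b)), p(q(p(pair(p(c), c)))))))  →  p(q(k(pair(p(c), pair(p(pair(p(a), a)), b)), p(pair(p(c), c)))))   [R1 at 1.1.2.1]
3. p(q(k(pair(p(c), pair(p(pair(p(a), a)), b)), p(pair(p(c), c)))))  →  p(q(p(pair(p(a), a))))   [R3 at 1.1]
4. p(q(p(pair(p(a), a))))  →  p(pair(p(a), a))   [R1 at 1]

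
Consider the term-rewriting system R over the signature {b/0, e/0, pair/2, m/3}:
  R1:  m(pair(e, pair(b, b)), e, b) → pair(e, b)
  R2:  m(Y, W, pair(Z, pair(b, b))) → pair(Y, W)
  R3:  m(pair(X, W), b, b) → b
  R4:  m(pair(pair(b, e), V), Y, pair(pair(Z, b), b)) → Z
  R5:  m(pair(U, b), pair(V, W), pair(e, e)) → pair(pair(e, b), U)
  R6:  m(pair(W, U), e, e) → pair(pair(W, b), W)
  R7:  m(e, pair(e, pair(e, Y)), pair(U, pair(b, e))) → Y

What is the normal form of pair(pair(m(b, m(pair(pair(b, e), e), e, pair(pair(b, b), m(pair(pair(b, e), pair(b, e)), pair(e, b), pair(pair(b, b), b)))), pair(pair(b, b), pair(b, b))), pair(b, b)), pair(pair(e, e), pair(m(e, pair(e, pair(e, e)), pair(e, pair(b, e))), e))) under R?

1. pair(pair(m(b, m(pair(pair(b, e), e), e, pair(pair(b, b), m(pair(pair(b, e), pair(b, e)), pair(e, b), pair(pair(b, b), b)))), pair(pair(b, b), pair(b, b))), pair(b, b)), pair(pair(e, e), pair(m(e, pair(e, pair(e, e)), pair(e, pair(b, e))), e)))  →  pair(pair(pair(b, m(pair(pair(b, e), e), e, pair(pair(b, b), m(pair(pair(b, e), pair(b, e)), pair(e, b), pair(pair(b, b), b))))), pair(b, b)), pair(pair(e, e), pair(m(e, pair(e, pair(e, e)), pair(e, pair(b, e))), e)))   [R2 at 1.1]
2. pair(pair(pair(b, m(pair(pair(b, e), e), e, pair(pair(b, b), m(pair(pair(b, e), pair(b, e)), pair(e, b), pair(pair(b, b), b))))), pair(b, b)), pair(pair(e, e), pair(m(e, pair(e, pair(e, e)), pair(e, pair(b, e))), e)))  →  pair(pair(pair(b, m(pair(pair(b, e), e), e, pair(pair(b, b), b))), pair(b, b)), pair(pair(e, e), pair(m(e, pair(e, pair(e, e)), pair(e, pair(b, e))), e)))   [R4 at 1.1.2.3.2]
3. pair(pair(pair(b, m(pair(pair(b, e), e), e, pair(pair(b, b), b))), pair(b, b)), pair(pair(e, e), pair(m(e, pair(e, pair(e, e)), pair(e, pair(b, e))), e)))  →  pair(pair(pair(b, b), pair(b, b)), pair(pair(e, e), pair(m(e, pair(e, pair(e, e)), pair(e, pair(b, e))), e)))   [R4 at 1.1.2]
4. pair(pair(pair(b, b), pair(b, b)), pair(pair(e, e), pair(m(e, pair(e, pair(e, e)), pair(e, pair(b, e))), e)))  →  pair(pair(pair(b, b), pair(b, b)), pair(pair(e, e), pair(e, e)))   [R7 at 2.2.1]

pair(pair(pair(b, b), pair(b, b)), pair(pair(e, e), pair(e, e)))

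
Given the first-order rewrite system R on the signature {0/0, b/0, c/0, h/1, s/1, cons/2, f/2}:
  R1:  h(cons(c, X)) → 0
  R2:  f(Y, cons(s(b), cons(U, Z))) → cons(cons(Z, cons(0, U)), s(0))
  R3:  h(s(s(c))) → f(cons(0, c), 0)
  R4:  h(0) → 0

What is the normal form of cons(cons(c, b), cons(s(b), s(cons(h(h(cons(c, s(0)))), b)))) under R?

1. cons(cons(c, b), cons(s(b), s(cons(h(h(cons(c, s(0)))), b))))  →  cons(cons(c, b), cons(s(b), s(cons(h(0), b))))   [R1 at 2.2.1.1.1]
2. cons(cons(c, b), cons(s(b), s(cons(h(0), b))))  →  cons(cons(c, b), cons(s(b), s(cons(0, b))))   [R4 at 2.2.1.1]

cons(cons(c, b), cons(s(b), s(cons(0, b))))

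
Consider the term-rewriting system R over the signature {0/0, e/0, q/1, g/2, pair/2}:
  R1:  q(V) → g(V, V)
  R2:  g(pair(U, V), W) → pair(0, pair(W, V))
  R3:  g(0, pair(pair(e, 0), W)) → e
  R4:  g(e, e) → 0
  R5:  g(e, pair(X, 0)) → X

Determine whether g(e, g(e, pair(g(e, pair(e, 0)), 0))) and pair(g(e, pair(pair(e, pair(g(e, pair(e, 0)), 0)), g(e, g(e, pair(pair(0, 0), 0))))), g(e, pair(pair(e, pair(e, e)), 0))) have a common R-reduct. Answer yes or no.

no — NF(t₁) = 0, NF(t₂) = pair(pair(e, pair(e, 0)), pair(e, pair(e, e)))

Reduce t₁ = g(e, g(e, pair(g(e, pair(e, 0)), 0))):
1. g(e, g(e, pair(g(e, pair(e, 0)), 0)))  →  g(e, g(e, pair(e, 0)))   [R5 at 2]
2. g(e, g(e, pair(e, 0)))  →  g(e, e)   [R5 at 2]
3. g(e, e)  →  0   [R4 at ε]

Reduce t₂ = pair(g(e, pair(pair(e, pair(g(e, pair(e, 0)), 0)), g(e, g(e, pair(pair(0, 0), 0))))), g(e, pair(pair(e, pair(e, e)), 0))):
1. pair(g(e, pair(pair(e, pair(g(e, pair(e, 0)), 0)), g(e, g(e, pair(pair(0, 0), 0))))), g(e, pair(pair(e, pair(e, e)), 0)))  →  pair(g(e, pair(pair(e, pair(e, 0)), g(e, g(e, pair(pair(0, 0), 0))))), g(e, pair(pair(e, pair(e, e)), 0)))   [R5 at 1.2.1.2.1]
2. pair(g(e, pair(pair(e, pair(e, 0)), g(e, g(e, pair(pair(0, 0), 0))))), g(e, pair(pair(e, pair(e, e)), 0)))  →  pair(g(e, pair(pair(e, pair(e, 0)), g(e, pair(0, 0)))), g(e, pair(pair(e, pair(e, e)), 0)))   [R5 at 1.2.2.2]
3. pair(g(e, pair(pair(e, pair(e, 0)), g(e, pair(0, 0)))), g(e, pair(pair(e, pair(e, e)), 0)))  →  pair(g(e, pair(pair(e, pair(e, 0)), 0)), g(e, pair(pair(e, pair(e, e)), 0)))   [R5 at 1.2.2]
4. pair(g(e, pair(pair(e, pair(e, 0)), 0)), g(e, pair(pair(e, pair(e, e)), 0)))  →  pair(pair(e, pair(e, 0)), g(e, pair(pair(e, pair(e, e)), 0)))   [R5 at 1]
5. pair(pair(e, pair(e, 0)), g(e, pair(pair(e, pair(e, e)), 0)))  →  pair(pair(e, pair(e, 0)), pair(e, pair(e, e)))   [R5 at 2]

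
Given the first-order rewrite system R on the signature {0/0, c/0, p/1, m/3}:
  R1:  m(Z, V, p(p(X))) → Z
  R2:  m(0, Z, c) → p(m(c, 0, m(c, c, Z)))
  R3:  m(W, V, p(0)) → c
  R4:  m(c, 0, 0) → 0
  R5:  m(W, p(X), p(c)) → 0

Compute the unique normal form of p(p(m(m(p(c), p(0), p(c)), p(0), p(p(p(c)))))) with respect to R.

1. p(p(m(m(p(c), p(0), p(c)), p(0), p(p(p(c))))))  →  p(p(m(p(c), p(0), p(c))))   [R1 at 1.1]
2. p(p(m(p(c), p(0), p(c))))  →  p(p(0))   [R5 at 1.1]

p(p(0))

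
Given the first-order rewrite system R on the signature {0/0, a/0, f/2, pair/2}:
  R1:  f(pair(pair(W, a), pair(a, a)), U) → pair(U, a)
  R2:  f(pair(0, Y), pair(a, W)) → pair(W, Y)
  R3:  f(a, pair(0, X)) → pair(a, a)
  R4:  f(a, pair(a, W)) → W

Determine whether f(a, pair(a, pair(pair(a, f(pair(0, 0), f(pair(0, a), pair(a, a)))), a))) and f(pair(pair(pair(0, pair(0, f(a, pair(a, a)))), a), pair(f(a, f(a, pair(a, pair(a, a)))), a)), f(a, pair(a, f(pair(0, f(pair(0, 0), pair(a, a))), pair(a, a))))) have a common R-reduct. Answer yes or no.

yes — NF(t₁) = pair(pair(a, pair(a, 0)), a), NF(t₂) = pair(pair(a, pair(a, 0)), a)

Reduce t₁ = f(a, pair(a, pair(pair(a, f(pair(0, 0), f(pair(0, a), pair(a, a)))), a))):
1. f(a, pair(a, pair(pair(a, f(pair(0, 0), f(pair(0, a), pair(a, a)))), a)))  →  pair(pair(a, f(pair(0, 0), f(pair(0, a), pair(a, a)))), a)   [R4 at ε]
2. pair(pair(a, f(pair(0, 0), f(pair(0, a), pair(a, a)))), a)  →  pair(pair(a, f(pair(0, 0), pair(a, a))), a)   [R2 at 1.2.2]
3. pair(pair(a, f(pair(0, 0), pair(a, a))), a)  →  pair(pair(a, pair(a, 0)), a)   [R2 at 1.2]

Reduce t₂ = f(pair(pair(pair(0, pair(0, f(a, pair(a, a)))), a), pair(f(a, f(a, pair(a, pair(a, a)))), a)), f(a, pair(a, f(pair(0, f(pair(0, 0), pair(a, a))), pair(a, a))))):
1. f(pair(pair(pair(0, pair(0, f(a, pair(a, a)))), a), pair(f(a, f(a, pair(a, pair(a, a)))), a)), f(a, pair(a, f(pair(0, f(pair(0, 0), pair(a, a))), pair(a, a)))))  →  f(pair(pair(pair(0, pair(0, a)), a), pair(f(a, f(a, pair(a, pair(a, a)))), a)), f(a, pair(a, f(pair(0, f(pair(0, 0), pair(a, a))), pair(a, a)))))   [R4 at 1.1.1.2.2]
2. f(pair(pair(pair(0, pair(0, a)), a), pair(f(a, f(a, pair(a, pair(a, a)))), a)), f(a, pair(a, f(pair(0, f(pair(0, 0), pair(a, a))), pair(a, a)))))  →  f(pair(pair(pair(0, pair(0, a)), a), pair(f(a, pair(a, a)), a)), f(a, pair(a, f(pair(0, f(pair(0, 0), pair(a, a))), pair(a, a)))))   [R4 at 1.2.1.2]
3. f(pair(pair(pair(0, pair(0, a)), a), pair(f(a, pair(a, a)), a)), f(a, pair(a, f(pair(0, f(pair(0, 0), pair(a, a))), pair(a, a)))))  →  f(pair(pair(pair(0, pair(0, a)), a), pair(a, a)), f(a, pair(a, f(pair(0, f(pair(0, 0), pair(a, a))), pair(a, a)))))   [R4 at 1.2.1]
4. f(pair(pair(pair(0, pair(0, a)), a), pair(a, a)), f(a, pair(a, f(pair(0, f(pair(0, 0), pair(a, a))), pair(a, a)))))  →  pair(f(a, pair(a, f(pair(0, f(pair(0, 0), pair(a, a))), pair(a, a)))), a)   [R1 at ε]
5. pair(f(a, pair(a, f(pair(0, f(pair(0, 0), pair(a, a))), pair(a, a)))), a)  →  pair(f(pair(0, f(pair(0, 0), pair(a, a))), pair(a, a)), a)   [R4 at 1]
6. pair(f(pair(0, f(pair(0, 0), pair(a, a))), pair(a, a)), a)  →  pair(pair(a, f(pair(0, 0), pair(a, a))), a)   [R2 at 1]
7. pair(pair(a, f(pair(0, 0), pair(a, a))), a)  →  pair(pair(a, pair(a, 0)), a)   [R2 at 1.2]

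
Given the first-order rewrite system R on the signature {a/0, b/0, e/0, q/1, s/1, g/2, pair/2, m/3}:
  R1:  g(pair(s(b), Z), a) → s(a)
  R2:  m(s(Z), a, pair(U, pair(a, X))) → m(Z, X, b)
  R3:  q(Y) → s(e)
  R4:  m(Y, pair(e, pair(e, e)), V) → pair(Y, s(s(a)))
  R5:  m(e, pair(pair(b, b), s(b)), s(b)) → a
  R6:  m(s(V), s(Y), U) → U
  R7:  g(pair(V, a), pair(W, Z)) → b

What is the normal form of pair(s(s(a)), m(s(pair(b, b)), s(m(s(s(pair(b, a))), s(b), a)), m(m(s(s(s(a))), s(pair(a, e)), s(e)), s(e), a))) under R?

1. pair(s(s(a)), m(s(pair(b, b)), s(m(s(s(pair(b, a))), s(b), a)), m(m(s(s(s(a))), s(pair(a, e)), s(e)), s(e), a)))  →  pair(s(s(a)), m(m(s(s(s(a))), s(pair(a, e)), s(e)), s(e), a))   [R6 at 2]
2. pair(s(s(a)), m(m(s(s(s(a))), s(pair(a, e)), s(e)), s(e), a))  →  pair(s(s(a)), m(s(e), s(e), a))   [R6 at 2.1]
3. pair(s(s(a)), m(s(e), s(e), a))  →  pair(s(s(a)), a)   [R6 at 2]

pair(s(s(a)), a)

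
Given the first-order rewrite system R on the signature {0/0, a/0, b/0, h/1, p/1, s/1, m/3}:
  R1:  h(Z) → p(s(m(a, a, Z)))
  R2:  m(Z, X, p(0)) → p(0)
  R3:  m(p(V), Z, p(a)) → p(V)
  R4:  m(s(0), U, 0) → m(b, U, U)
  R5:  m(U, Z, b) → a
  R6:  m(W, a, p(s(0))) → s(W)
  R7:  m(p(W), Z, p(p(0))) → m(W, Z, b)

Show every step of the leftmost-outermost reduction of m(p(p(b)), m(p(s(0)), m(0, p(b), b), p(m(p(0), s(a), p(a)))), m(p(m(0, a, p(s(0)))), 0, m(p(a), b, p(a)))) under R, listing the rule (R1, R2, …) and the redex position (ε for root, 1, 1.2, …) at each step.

1. m(p(p(b)), m(p(s(0)), m(0, p(b), b), p(m(p(0), s(a), p(a)))), m(p(m(0, a, p(s(0)))), 0, m(p(a), b, p(a))))  →  m(p(p(b)), m(p(s(0)), a, p(m(p(0), s(a), p(a)))), m(p(m(0, a, p(s(0)))), 0, m(p(a), b, p(a))))   [R5 at 2.2]
2. m(p(p(b)), m(p(s(0)), a, p(m(p(0), s(a), p(a)))), m(p(m(0, a, p(s(0)))), 0, m(p(a), b, p(a))))  →  m(p(p(b)), m(p(s(0)), a, p(p(0))), m(p(m(0, a, p(s(0)))), 0, m(p(a), b, p(a))))   [R3 at 2.3.1]
3. m(p(p(b)), m(p(s(0)), a, p(p(0))), m(p(m(0, a, p(s(0)))), 0, m(p(a), b, p(a))))  →  m(p(p(b)), m(s(0), a, b), m(p(m(0, a, p(s(0)))), 0, m(p(a), b, p(a))))   [R7 at 2]
4. m(p(p(b)), m(s(0), a, b), m(p(m(0, a, p(s(0)))), 0, m(p(a), b, p(a))))  →  m(p(p(b)), a, m(p(m(0, a, p(s(0)))), 0, m(p(a), b, p(a))))   [R5 at 2]
5. m(p(p(b)), a, m(p(m(0, a, p(s(0)))), 0, m(p(a), b, p(a))))  →  m(p(p(b)), a, m(p(s(0)), 0, m(p(a), b, p(a))))   [R6 at 3.1.1]
6. m(p(p(b)), a, m(p(s(0)), 0, m(p(a), b, p(a))))  →  m(p(p(b)), a, m(p(s(0)), 0, p(a)))   [R3 at 3.3]
7. m(p(p(b)), a, m(p(s(0)), 0, p(a)))  →  m(p(p(b)), a, p(s(0)))   [R3 at 3]
8. m(p(p(b)), a, p(s(0)))  →  s(p(p(b)))   [R6 at ε]

s(p(p(b)))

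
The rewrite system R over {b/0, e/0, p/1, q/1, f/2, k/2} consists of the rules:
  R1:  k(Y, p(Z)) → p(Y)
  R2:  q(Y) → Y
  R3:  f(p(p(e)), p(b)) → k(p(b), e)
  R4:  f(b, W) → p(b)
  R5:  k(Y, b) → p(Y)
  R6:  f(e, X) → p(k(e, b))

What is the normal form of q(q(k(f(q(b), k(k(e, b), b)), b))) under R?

p(p(b))

1. q(q(k(f(q(b), k(k(e, b), b)), b)))  →  q(k(f(q(b), k(k(e, b), b)), b))   [R2 at ε]
2. q(k(f(q(b), k(k(e, b), b)), b))  →  k(f(q(b), k(k(e, b), b)), b)   [R2 at ε]
3. k(f(q(b), k(k(e, b), b)), b)  →  p(f(q(b), k(k(e, b), b)))   [R5 at ε]
4. p(f(q(b), k(k(e, b), b)))  →  p(f(b, k(k(e, b), b)))   [R2 at 1.1]
5. p(f(b, k(k(e, b), b)))  →  p(p(b))   [R4 at 1]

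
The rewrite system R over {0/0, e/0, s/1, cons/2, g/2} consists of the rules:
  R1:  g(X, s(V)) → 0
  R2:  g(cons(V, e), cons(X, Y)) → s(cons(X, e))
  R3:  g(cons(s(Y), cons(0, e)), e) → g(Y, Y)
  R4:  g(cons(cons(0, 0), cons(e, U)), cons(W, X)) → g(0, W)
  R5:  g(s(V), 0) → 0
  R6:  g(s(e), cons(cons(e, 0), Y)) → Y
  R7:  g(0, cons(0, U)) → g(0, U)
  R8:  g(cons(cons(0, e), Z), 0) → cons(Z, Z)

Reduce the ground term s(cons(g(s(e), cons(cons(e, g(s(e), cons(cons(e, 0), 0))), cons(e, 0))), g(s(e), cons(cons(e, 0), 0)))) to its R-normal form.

s(cons(cons(e, 0), 0))

1. s(cons(g(s(e), cons(cons(e, g(s(e), cons(cons(e, 0), 0))), cons(e, 0))), g(s(e), cons(cons(e, 0), 0))))  →  s(cons(g(s(e), cons(cons(e, 0), cons(e, 0))), g(s(e), cons(cons(e, 0), 0))))   [R6 at 1.1.2.1.2]
2. s(cons(g(s(e), cons(cons(e, 0), cons(e, 0))), g(s(e), cons(cons(e, 0), 0))))  →  s(cons(cons(e, 0), g(s(e), cons(cons(e, 0), 0))))   [R6 at 1.1]
3. s(cons(cons(e, 0), g(s(e), cons(cons(e, 0), 0))))  →  s(cons(cons(e, 0), 0))   [R6 at 1.2]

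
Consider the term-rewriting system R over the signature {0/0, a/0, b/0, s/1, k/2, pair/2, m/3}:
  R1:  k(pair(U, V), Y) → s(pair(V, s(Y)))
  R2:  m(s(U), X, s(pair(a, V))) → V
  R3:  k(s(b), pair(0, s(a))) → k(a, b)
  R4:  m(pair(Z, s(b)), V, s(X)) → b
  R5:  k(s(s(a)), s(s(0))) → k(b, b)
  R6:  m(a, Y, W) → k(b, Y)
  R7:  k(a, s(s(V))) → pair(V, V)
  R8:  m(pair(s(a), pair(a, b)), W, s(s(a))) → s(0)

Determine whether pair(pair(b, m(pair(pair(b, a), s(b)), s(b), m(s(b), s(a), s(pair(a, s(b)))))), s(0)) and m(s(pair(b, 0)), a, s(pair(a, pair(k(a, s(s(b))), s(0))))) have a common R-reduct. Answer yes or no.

Reduce t₁ = pair(pair(b, m(pair(pair(b, a), s(b)), s(b), m(s(b), s(a), s(pair(a, s(b)))))), s(0)):
1. pair(pair(b, m(pair(pair(b, a), s(b)), s(b), m(s(b), s(a), s(pair(a, s(b)))))), s(0))  →  pair(pair(b, m(pair(pair(b, a), s(b)), s(b), s(b))), s(0))   [R2 at 1.2.3]
2. pair(pair(b, m(pair(pair(b, a), s(b)), s(b), s(b))), s(0))  →  pair(pair(b, b), s(0))   [R4 at 1.2]

Reduce t₂ = m(s(pair(b, 0)), a, s(pair(a, pair(k(a, s(s(b))), s(0))))):
1. m(s(pair(b, 0)), a, s(pair(a, pair(k(a, s(s(b))), s(0)))))  →  pair(k(a, s(s(b))), s(0))   [R2 at ε]
2. pair(k(a, s(s(b))), s(0))  →  pair(pair(b, b), s(0))   [R7 at 1]

yes — NF(t₁) = pair(pair(b, b), s(0)), NF(t₂) = pair(pair(b, b), s(0))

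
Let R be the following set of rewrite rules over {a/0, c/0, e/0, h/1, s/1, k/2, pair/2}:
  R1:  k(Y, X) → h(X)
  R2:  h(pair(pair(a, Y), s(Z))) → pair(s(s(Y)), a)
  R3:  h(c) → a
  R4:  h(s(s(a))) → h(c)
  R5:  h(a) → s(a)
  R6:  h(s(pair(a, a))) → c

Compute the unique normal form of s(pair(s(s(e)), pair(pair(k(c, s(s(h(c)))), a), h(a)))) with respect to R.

s(pair(s(s(e)), pair(pair(a, a), s(a))))

1. s(pair(s(s(e)), pair(pair(k(c, s(s(h(c)))), a), h(a))))  →  s(pair(s(s(e)), pair(pair(h(s(s(h(c)))), a), h(a))))   [R1 at 1.2.1.1]
2. s(pair(s(s(e)), pair(pair(h(s(s(h(c)))), a), h(a))))  →  s(pair(s(s(e)), pair(pair(h(s(s(a))), a), h(a))))   [R3 at 1.2.1.1.1.1.1]
3. s(pair(s(s(e)), pair(pair(h(s(s(a))), a), h(a))))  →  s(pair(s(s(e)), pair(pair(h(c), a), h(a))))   [R4 at 1.2.1.1]
4. s(pair(s(s(e)), pair(pair(h(c), a), h(a))))  →  s(pair(s(s(e)), pair(pair(a, a), h(a))))   [R3 at 1.2.1.1]
5. s(pair(s(s(e)), pair(pair(a, a), h(a))))  →  s(pair(s(s(e)), pair(pair(a, a), s(a))))   [R5 at 1.2.2]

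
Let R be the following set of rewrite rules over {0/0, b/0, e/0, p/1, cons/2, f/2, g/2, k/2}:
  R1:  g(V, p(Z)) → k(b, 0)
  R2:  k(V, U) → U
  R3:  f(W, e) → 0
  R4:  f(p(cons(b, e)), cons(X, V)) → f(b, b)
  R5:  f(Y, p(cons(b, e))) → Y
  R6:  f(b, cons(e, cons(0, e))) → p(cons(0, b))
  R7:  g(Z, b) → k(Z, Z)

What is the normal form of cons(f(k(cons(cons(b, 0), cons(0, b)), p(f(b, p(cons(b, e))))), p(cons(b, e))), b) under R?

cons(p(b), b)

1. cons(f(k(cons(cons(b, 0), cons(0, b)), p(f(b, p(cons(b, e))))), p(cons(b, e))), b)  →  cons(k(cons(cons(b, 0), cons(0, b)), p(f(b, p(cons(b, e))))), b)   [R5 at 1]
2. cons(k(cons(cons(b, 0), cons(0, b)), p(f(b, p(cons(b, e))))), b)  →  cons(p(f(b, p(cons(b, e)))), b)   [R2 at 1]
3. cons(p(f(b, p(cons(b, e)))), b)  →  cons(p(b), b)   [R5 at 1.1]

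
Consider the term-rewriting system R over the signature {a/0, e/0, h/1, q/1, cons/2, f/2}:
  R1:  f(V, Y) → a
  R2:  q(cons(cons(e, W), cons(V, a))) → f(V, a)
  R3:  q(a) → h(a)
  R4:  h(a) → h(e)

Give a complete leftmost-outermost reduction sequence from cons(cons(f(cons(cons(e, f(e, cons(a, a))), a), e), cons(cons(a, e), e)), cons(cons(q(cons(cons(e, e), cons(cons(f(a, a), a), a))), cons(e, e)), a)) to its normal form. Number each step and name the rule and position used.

cons(cons(a, cons(cons(a, e), e)), cons(cons(a, cons(e, e)), a))

1. cons(cons(f(cons(cons(e, f(e, cons(a, a))), a), e), cons(cons(a, e), e)), cons(cons(q(cons(cons(e, e), cons(cons(f(a, a), a), a))), cons(e, e)), a))  →  cons(cons(a, cons(cons(a, e), e)), cons(cons(q(cons(cons(e, e), cons(cons(f(a, a), a), a))), cons(e, e)), a))   [R1 at 1.1]
2. cons(cons(a, cons(cons(a, e), e)), cons(cons(q(cons(cons(e, e), cons(cons(f(a, a), a), a))), cons(e, e)), a))  →  cons(cons(a, cons(cons(a, e), e)), cons(cons(f(cons(f(a, a), a), a), cons(e, e)), a))   [R2 at 2.1.1]
3. cons(cons(a, cons(cons(a, e), e)), cons(cons(f(cons(f(a, a), a), a), cons(e, e)), a))  →  cons(cons(a, cons(cons(a, e), e)), cons(cons(a, cons(e, e)), a))   [R1 at 2.1.1]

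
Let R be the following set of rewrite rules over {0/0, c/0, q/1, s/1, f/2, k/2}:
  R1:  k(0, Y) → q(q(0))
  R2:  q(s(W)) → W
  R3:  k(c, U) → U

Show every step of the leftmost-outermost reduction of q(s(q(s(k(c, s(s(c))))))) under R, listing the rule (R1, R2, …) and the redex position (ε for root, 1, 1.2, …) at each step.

1. q(s(q(s(k(c, s(s(c)))))))  →  q(s(k(c, s(s(c)))))   [R2 at ε]
2. q(s(k(c, s(s(c)))))  →  k(c, s(s(c)))   [R2 at ε]
3. k(c, s(s(c)))  →  s(s(c))   [R3 at ε]

s(s(c))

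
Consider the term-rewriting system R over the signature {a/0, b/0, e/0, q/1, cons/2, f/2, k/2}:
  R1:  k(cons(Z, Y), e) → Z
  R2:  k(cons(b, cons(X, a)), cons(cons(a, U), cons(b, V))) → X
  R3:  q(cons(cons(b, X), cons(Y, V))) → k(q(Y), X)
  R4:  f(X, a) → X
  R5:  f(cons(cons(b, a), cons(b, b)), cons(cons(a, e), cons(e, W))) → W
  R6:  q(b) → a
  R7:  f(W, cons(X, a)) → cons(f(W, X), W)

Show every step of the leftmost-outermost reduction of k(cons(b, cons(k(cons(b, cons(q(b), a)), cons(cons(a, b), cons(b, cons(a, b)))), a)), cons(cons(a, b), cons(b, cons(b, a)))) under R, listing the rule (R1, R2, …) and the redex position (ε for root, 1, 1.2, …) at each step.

1. k(cons(b, cons(k(cons(b, cons(q(b), a)), cons(cons(a, b), cons(b, cons(a, b)))), a)), cons(cons(a, b), cons(b, cons(b, a))))  →  k(cons(b, cons(q(b), a)), cons(cons(a, b), cons(b, cons(a, b))))   [R2 at ε]
2. k(cons(b, cons(q(b), a)), cons(cons(a, b), cons(b, cons(a, b))))  →  q(b)   [R2 at ε]
3. q(b)  →  a   [R6 at ε]

a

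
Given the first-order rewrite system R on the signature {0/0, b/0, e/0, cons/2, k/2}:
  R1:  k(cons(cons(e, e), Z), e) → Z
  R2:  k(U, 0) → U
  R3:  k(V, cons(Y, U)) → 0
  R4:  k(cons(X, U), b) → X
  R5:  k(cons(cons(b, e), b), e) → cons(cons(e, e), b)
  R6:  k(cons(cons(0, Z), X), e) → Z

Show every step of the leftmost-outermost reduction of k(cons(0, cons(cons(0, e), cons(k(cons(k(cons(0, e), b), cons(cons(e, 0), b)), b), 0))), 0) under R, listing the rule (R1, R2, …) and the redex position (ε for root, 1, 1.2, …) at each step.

1. k(cons(0, cons(cons(0, e), cons(k(cons(k(cons(0, e), b), cons(cons(e, 0), b)), b), 0))), 0)  →  cons(0, cons(cons(0, e), cons(k(cons(k(cons(0, e), b), cons(cons(e, 0), b)), b), 0)))   [R2 at ε]
2. cons(0, cons(cons(0, e), cons(k(cons(k(cons(0, e), b), cons(cons(e, 0), b)), b), 0)))  →  cons(0, cons(cons(0, e), cons(k(cons(0, e), b), 0)))   [R4 at 2.2.1]
3. cons(0, cons(cons(0, e), cons(k(cons(0, e), b), 0)))  →  cons(0, cons(cons(0, e), cons(0, 0)))   [R4 at 2.2.1]

cons(0, cons(cons(0, e), cons(0, 0)))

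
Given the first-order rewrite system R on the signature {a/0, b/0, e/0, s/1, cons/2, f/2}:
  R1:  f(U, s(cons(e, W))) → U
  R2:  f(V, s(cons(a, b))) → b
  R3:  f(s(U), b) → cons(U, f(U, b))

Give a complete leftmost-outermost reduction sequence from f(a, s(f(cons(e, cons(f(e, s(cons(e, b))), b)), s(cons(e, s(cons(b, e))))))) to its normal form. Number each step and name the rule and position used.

a

1. f(a, s(f(cons(e, cons(f(e, s(cons(e, b))), b)), s(cons(e, s(cons(b, e)))))))  →  f(a, s(cons(e, cons(f(e, s(cons(e, b))), b))))   [R1 at 2.1]
2. f(a, s(cons(e, cons(f(e, s(cons(e, b))), b))))  →  a   [R1 at ε]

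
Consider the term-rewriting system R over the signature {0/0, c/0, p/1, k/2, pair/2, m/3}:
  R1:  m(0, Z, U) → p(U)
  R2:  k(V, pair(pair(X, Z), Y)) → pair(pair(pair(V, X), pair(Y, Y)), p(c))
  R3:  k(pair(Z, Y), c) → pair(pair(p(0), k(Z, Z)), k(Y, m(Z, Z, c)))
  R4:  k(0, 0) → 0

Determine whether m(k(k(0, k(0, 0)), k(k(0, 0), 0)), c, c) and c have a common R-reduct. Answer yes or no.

Reduce t₁ = m(k(k(0, k(0, 0)), k(k(0, 0), 0)), c, c):
1. m(k(k(0, k(0, 0)), k(k(0, 0), 0)), c, c)  →  m(k(k(0, 0), k(k(0, 0), 0)), c, c)   [R4 at 1.1.2]
2. m(k(k(0, 0), k(k(0, 0), 0)), c, c)  →  m(k(0, k(k(0, 0), 0)), c, c)   [R4 at 1.1]
3. m(k(0, k(k(0, 0), 0)), c, c)  →  m(k(0, k(0, 0)), c, c)   [R4 at 1.2.1]
4. m(k(0, k(0, 0)), c, c)  →  m(k(0, 0), c, c)   [R4 at 1.2]
5. m(k(0, 0), c, c)  →  m(0, c, c)   [R4 at 1]
6. m(0, c, c)  →  p(c)   [R1 at ε]

Reduce t₂ = c:

no — NF(t₁) = p(c), NF(t₂) = c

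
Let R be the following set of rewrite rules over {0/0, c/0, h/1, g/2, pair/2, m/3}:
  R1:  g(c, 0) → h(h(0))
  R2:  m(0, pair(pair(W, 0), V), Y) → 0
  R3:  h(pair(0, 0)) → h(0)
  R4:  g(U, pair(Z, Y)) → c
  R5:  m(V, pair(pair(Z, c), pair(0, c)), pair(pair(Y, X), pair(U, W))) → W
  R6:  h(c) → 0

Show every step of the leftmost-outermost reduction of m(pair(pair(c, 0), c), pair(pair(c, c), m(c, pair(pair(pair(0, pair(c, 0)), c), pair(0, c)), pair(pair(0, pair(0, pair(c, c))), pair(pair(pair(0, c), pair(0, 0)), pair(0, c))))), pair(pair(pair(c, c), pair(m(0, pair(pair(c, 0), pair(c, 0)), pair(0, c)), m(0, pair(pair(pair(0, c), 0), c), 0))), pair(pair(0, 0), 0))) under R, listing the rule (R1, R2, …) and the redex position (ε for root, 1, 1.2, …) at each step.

1. m(pair(pair(c, 0), c), pair(pair(c, c), m(c, pair(pair(pair(0, pair(c, 0)), c), pair(0, c)), pair(pair(0, pair(0, pair(c, c))), pair(pair(pair(0, c), pair(0, 0)), pair(0, c))))), pair(pair(pair(c, c), pair(m(0, pair(pair(c, 0), pair(c, 0)), pair(0, c)), m(0, pair(pair(pair(0, c), 0), c), 0))), pair(pair(0, 0), 0)))  →  m(pair(pair(c, 0), c), pair(pair(c, c), pair(0, c)), pair(pair(pair(c, c), pair(m(0, pair(pair(c, 0), pair(c, 0)), pair(0, c)), m(0, pair(pair(pair(0, c), 0), c), 0))), pair(pair(0, 0), 0)))   [R5 at 2.2]
2. m(pair(pair(c, 0), c), pair(pair(c, c), pair(0, c)), pair(pair(pair(c, c), pair(m(0, pair(pair(c, 0), pair(c, 0)), pair(0, c)), m(0, pair(pair(pair(0, c), 0), c), 0))), pair(pair(0, 0), 0)))  →  0   [R5 at ε]

0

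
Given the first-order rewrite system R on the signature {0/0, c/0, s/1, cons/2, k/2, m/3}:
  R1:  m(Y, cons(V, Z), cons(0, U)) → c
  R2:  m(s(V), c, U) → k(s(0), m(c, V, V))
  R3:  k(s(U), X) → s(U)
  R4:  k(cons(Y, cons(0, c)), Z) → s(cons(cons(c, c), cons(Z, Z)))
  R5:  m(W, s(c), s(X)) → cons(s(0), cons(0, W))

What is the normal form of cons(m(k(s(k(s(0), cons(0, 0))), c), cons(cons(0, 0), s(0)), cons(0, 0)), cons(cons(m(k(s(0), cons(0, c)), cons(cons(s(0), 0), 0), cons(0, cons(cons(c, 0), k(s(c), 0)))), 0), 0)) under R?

1. cons(m(k(s(k(s(0), cons(0, 0))), c), cons(cons(0, 0), s(0)), cons(0, 0)), cons(cons(m(k(s(0), cons(0, c)), cons(cons(s(0), 0), 0), cons(0, cons(cons(c, 0), k(s(c), 0)))), 0), 0))  →  cons(c, cons(cons(m(k(s(0), cons(0, c)), cons(cons(s(0), 0), 0), cons(0, cons(cons(c, 0), k(s(c), 0)))), 0), 0))   [R1 at 1]
2. cons(c, cons(cons(m(k(s(0), cons(0, c)), cons(cons(s(0), 0), 0), cons(0, cons(cons(c, 0), k(s(c), 0)))), 0), 0))  →  cons(c, cons(cons(c, 0), 0))   [R1 at 2.1.1]

cons(c, cons(cons(c, 0), 0))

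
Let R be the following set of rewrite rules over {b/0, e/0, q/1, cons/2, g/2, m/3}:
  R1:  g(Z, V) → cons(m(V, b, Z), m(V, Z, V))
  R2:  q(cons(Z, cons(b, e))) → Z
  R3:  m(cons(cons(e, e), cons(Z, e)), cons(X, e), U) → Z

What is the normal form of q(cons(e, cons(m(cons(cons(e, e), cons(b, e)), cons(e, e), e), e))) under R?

e

1. q(cons(e, cons(m(cons(cons(e, e), cons(b, e)), cons(e, e), e), e)))  →  q(cons(e, cons(b, e)))   [R3 at 1.2.1]
2. q(cons(e, cons(b, e)))  →  e   [R2 at ε]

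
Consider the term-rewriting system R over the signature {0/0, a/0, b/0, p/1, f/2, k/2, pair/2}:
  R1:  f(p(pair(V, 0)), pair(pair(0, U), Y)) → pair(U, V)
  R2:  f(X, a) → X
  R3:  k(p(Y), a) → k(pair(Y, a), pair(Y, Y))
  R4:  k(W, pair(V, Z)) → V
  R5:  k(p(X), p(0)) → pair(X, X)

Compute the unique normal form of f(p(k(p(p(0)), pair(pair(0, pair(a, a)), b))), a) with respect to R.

1. f(p(k(p(p(0)), pair(pair(0, pair(a, a)), b))), a)  →  p(k(p(p(0)), pair(pair(0, pair(a, a)), b)))   [R2 at ε]
2. p(k(p(p(0)), pair(pair(0, pair(a, a)), b)))  →  p(pair(0, pair(a, a)))   [R4 at 1]

p(pair(0, pair(a, a)))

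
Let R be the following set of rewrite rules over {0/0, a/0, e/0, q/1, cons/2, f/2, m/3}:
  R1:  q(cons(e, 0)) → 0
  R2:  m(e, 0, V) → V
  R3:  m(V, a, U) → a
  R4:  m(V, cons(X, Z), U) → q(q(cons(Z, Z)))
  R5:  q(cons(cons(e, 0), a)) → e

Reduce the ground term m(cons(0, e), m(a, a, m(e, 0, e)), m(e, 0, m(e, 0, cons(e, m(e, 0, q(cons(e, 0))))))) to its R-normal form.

1. m(cons(0, e), m(a, a, m(e, 0, e)), m(e, 0, m(e, 0, cons(e, m(e, 0, q(cons(e, 0)))))))  →  m(cons(0, e), a, m(e, 0, m(e, 0, cons(e, m(e, 0, q(cons(e, 0)))))))   [R3 at 2]
2. m(cons(0, e), a, m(e, 0, m(e, 0, cons(e, m(e, 0, q(cons(e, 0)))))))  →  a   [R3 at ε]

a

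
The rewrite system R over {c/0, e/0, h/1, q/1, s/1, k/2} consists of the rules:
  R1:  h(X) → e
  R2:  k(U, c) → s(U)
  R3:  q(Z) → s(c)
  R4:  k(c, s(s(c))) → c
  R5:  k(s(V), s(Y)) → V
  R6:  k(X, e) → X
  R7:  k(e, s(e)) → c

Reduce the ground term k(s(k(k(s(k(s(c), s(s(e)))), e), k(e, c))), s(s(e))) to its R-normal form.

1. k(s(k(k(s(k(s(c), s(s(e)))), e), k(e, c))), s(s(e)))  →  k(k(s(k(s(c), s(s(e)))), e), k(e, c))   [R5 at ε]
2. k(k(s(k(s(c), s(s(e)))), e), k(e, c))  →  k(s(k(s(c), s(s(e)))), k(e, c))   [R6 at 1]
3. k(s(k(s(c), s(s(e)))), k(e, c))  →  k(s(c), k(e, c))   [R5 at 1.1]
4. k(s(c), k(e, c))  →  k(s(c), s(e))   [R2 at 2]
5. k(s(c), s(e))  →  c   [R5 at ε]

c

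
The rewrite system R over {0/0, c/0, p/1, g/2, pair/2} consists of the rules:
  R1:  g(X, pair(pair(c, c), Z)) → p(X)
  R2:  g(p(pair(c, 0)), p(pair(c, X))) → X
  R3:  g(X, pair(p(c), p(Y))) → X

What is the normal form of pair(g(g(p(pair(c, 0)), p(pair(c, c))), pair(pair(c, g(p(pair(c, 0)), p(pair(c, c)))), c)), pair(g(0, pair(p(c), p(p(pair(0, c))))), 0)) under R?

1. pair(g(g(p(pair(c, 0)), p(pair(c, c))), pair(pair(c, g(p(pair(c, 0)), p(pair(c, c)))), c)), pair(g(0, pair(p(c), p(p(pair(0, c))))), 0))  →  pair(g(c, pair(pair(c, g(p(pair(c, 0)), p(pair(c, c)))), c)), pair(g(0, pair(p(c), p(p(pair(0, c))))), 0))   [R2 at 1.1]
2. pair(g(c, pair(pair(c, g(p(pair(c, 0)), p(pair(c, c)))), c)), pair(g(0, pair(p(c), p(p(pair(0, c))))), 0))  →  pair(g(c, pair(pair(c, c), c)), pair(g(0, pair(p(c), p(p(pair(0, c))))), 0))   [R2 at 1.2.1.2]
3. pair(g(c, pair(pair(c, c), c)), pair(g(0, pair(p(c), p(p(pair(0, c))))), 0))  →  pair(p(c), pair(g(0, pair(p(c), p(p(pair(0, c))))), 0))   [R1 at 1]
4. pair(p(c), pair(g(0, pair(p(c), p(p(pair(0, c))))), 0))  →  pair(p(c), pair(0, 0))   [R3 at 2.1]

pair(p(c), pair(0, 0))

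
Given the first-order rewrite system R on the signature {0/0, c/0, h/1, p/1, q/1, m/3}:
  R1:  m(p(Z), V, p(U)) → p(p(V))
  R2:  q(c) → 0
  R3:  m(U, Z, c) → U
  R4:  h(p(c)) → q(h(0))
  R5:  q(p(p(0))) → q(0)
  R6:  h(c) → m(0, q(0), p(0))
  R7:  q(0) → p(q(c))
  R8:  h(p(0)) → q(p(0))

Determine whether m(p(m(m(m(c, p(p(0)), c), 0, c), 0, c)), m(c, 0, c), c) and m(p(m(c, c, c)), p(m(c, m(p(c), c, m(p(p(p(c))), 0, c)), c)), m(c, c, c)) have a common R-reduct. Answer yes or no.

Reduce t₁ = m(p(m(m(m(c, p(p(0)), c), 0, c), 0, c)), m(c, 0, c), c):
1. m(p(m(m(m(c, p(p(0)), c), 0, c), 0, c)), m(c, 0, c), c)  →  p(m(m(m(c, p(p(0)), c), 0, c), 0, c))   [R3 at ε]
2. p(m(m(m(c, p(p(0)), c), 0, c), 0, c))  →  p(m(m(c, p(p(0)), c), 0, c))   [R3 at 1]
3. p(m(m(c, p(p(0)), c), 0, c))  →  p(m(c, p(p(0)), c))   [R3 at 1]
4. p(m(c, p(p(0)), c))  →  p(c)   [R3 at 1]

Reduce t₂ = m(p(m(c, c, c)), p(m(c, m(p(c), c, m(p(p(p(c))), 0, c)), c)), m(c, c, c)):
1. m(p(m(c, c, c)), p(m(c, m(p(c), c, m(p(p(p(c))), 0, c)), c)), m(c, c, c))  →  m(p(c), p(m(c, m(p(c), c, m(p(p(p(c))), 0, c)), c)), m(c, c, c))   [R3 at 1.1]
2. m(p(c), p(m(c, m(p(c), c, m(p(p(p(c))), 0, c)), c)), m(c, c, c))  →  m(p(c), p(c), m(c, c, c))   [R3 at 2.1]
3. m(p(c), p(c), m(c, c, c))  →  m(p(c), p(c), c)   [R3 at 3]
4. m(p(c), p(c), c)  →  p(c)   [R3 at ε]

yes — NF(t₁) = p(c), NF(t₂) = p(c)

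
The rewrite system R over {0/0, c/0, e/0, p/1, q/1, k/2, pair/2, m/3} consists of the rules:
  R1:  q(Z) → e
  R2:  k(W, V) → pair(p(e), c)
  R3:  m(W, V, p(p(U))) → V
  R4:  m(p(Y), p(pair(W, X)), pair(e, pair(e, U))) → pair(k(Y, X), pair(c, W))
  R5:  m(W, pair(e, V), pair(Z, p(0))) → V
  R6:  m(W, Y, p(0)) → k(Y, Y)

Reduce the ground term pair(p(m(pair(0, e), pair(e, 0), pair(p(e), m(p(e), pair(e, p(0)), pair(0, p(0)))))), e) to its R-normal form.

1. pair(p(m(pair(0, e), pair(e, 0), pair(p(e), m(p(e), pair(e, p(0)), pair(0, p(0)))))), e)  →  pair(p(m(pair(0, e), pair(e, 0), pair(p(e), p(0)))), e)   [R5 at 1.1.3.2]
2. pair(p(m(pair(0, e), pair(e, 0), pair(p(e), p(0)))), e)  →  pair(p(0), e)   [R5 at 1.1]

pair(p(0), e)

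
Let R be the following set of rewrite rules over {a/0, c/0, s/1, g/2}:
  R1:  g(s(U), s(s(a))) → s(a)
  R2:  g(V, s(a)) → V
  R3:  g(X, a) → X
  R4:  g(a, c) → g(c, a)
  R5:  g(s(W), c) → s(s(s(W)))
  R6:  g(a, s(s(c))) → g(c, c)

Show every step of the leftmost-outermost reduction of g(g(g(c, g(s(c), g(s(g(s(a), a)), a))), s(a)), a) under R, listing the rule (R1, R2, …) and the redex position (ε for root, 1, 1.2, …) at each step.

1. g(g(g(c, g(s(c), g(s(g(s(a), a)), a))), s(a)), a)  →  g(g(c, g(s(c), g(s(g(s(a), a)), a))), s(a))   [R3 at ε]
2. g(g(c, g(s(c), g(s(g(s(a), a)), a))), s(a))  →  g(c, g(s(c), g(s(g(s(a), a)), a)))   [R2 at ε]
3. g(c, g(s(c), g(s(g(s(a), a)), a)))  →  g(c, g(s(c), s(g(s(a), a))))   [R3 at 2.2]
4. g(c, g(s(c), s(g(s(a), a))))  →  g(c, g(s(c), s(s(a))))   [R3 at 2.2.1]
5. g(c, g(s(c), s(s(a))))  →  g(c, s(a))   [R1 at 2]
6. g(c, s(a))  →  c   [R2 at ε]

c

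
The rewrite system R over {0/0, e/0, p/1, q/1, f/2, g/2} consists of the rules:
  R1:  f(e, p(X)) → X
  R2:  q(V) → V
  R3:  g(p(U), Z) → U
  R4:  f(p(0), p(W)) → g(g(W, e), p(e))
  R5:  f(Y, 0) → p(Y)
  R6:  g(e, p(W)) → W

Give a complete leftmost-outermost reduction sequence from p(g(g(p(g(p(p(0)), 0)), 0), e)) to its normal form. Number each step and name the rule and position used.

p(0)

1. p(g(g(p(g(p(p(0)), 0)), 0), e))  →  p(g(g(p(p(0)), 0), e))   [R3 at 1.1]
2. p(g(g(p(p(0)), 0), e))  →  p(g(p(0), e))   [R3 at 1.1]
3. p(g(p(0), e))  →  p(0)   [R3 at 1]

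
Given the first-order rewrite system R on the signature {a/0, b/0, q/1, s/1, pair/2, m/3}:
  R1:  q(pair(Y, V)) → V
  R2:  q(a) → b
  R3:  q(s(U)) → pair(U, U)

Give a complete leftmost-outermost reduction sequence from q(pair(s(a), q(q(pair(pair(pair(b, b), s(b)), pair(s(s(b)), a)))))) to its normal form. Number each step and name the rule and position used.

a

1. q(pair(s(a), q(q(pair(pair(pair(b, b), s(b)), pair(s(s(b)), a))))))  →  q(q(pair(pair(pair(b, b), s(b)), pair(s(s(b)), a))))   [R1 at ε]
2. q(q(pair(pair(pair(b, b), s(b)), pair(s(s(b)), a))))  →  q(pair(s(s(b)), a))   [R1 at 1]
3. q(pair(s(s(b)), a))  →  a   [R1 at ε]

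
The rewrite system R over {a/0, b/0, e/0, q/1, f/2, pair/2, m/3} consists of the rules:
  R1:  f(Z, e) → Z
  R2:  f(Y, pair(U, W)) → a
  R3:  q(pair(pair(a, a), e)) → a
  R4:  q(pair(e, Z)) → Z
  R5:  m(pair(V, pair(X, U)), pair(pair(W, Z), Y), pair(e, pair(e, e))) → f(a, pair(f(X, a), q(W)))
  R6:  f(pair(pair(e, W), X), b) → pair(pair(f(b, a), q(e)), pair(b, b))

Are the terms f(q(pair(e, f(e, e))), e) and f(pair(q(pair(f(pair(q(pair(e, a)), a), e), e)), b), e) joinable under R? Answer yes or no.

Reduce t₁ = f(q(pair(e, f(e, e))), e):
1. f(q(pair(e, f(e, e))), e)  →  q(pair(e, f(e, e)))   [R1 at ε]
2. q(pair(e, f(e, e)))  →  f(e, e)   [R4 at ε]
3. f(e, e)  →  e   [R1 at ε]

Reduce t₂ = f(pair(q(pair(f(pair(q(pair(e, a)), a), e), e)), b), e):
1. f(pair(q(pair(f(pair(q(pair(e, a)), a), e), e)), b), e)  →  pair(q(pair(f(pair(q(pair(e, a)), a), e), e)), b)   [R1 at ε]
2. pair(q(pair(f(pair(q(pair(e, a)), a), e), e)), b)  →  pair(q(pair(pair(q(pair(e, a)), a), e)), b)   [R1 at 1.1.1]
3. pair(q(pair(pair(q(pair(e, a)), a), e)), b)  →  pair(q(pair(pair(a, a), e)), b)   [R4 at 1.1.1.1]
4. pair(q(pair(pair(a, a), e)), b)  →  pair(a, b)   [R3 at 1]

no — NF(t₁) = e, NF(t₂) = pair(a, b)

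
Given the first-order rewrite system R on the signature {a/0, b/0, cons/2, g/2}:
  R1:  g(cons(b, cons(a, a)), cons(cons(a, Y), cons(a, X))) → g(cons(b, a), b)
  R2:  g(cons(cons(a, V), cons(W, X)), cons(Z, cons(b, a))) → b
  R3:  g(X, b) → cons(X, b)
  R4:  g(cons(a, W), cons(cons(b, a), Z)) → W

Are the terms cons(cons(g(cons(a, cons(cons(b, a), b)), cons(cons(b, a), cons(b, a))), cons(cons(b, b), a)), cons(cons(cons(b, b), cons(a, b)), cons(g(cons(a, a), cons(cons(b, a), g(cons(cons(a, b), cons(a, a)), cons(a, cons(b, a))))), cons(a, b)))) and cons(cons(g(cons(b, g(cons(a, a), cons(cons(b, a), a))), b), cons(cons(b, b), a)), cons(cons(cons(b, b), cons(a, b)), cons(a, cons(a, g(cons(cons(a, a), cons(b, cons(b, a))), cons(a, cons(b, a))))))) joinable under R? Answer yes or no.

yes — NF(t₁) = cons(cons(cons(cons(b, a), b), cons(cons(b, b), a)), cons(cons(cons(b, b), cons(a, b)), cons(a, cons(a, b)))), NF(t₂) = cons(cons(cons(cons(b, a), b), cons(cons(b, b), a)), cons(cons(cons(b, b), cons(a, b)), cons(a, cons(a, b))))

Reduce t₁ = cons(cons(g(cons(a, cons(cons(b, a), b)), cons(cons(b, a), cons(b, a))), cons(cons(b, b), a)), cons(cons(cons(b, b), cons(a, b)), cons(g(cons(a, a), cons(cons(b, a), g(cons(cons(a, b), cons(a, a)), cons(a, cons(b, a))))), cons(a, b)))):
1. cons(cons(g(cons(a, cons(cons(b, a), b)), cons(cons(b, a), cons(b, a))), cons(cons(b, b), a)), cons(cons(cons(b, b), cons(a, b)), cons(g(cons(a, a), cons(cons(b, a), g(cons(cons(a, b), cons(a, a)), cons(a, cons(b, a))))), cons(a, b))))  →  cons(cons(cons(cons(b, a), b), cons(cons(b, b), a)), cons(cons(cons(b, b), cons(a, b)), cons(g(cons(a, a), cons(cons(b, a), g(cons(cons(a, b), cons(a, a)), cons(a, cons(b, a))))), cons(a, b))))   [R4 at 1.1]
2. cons(cons(cons(cons(b, a), b), cons(cons(b, b), a)), cons(cons(cons(b, b), cons(a, b)), cons(g(cons(a, a), cons(cons(b, a), g(cons(cons(a, b), cons(a, a)), cons(a, cons(b, a))))), cons(a, b))))  →  cons(cons(cons(cons(b, a), b), cons(cons(b, b), a)), cons(cons(cons(b, b), cons(a, b)), cons(a, cons(a, b))))   [R4 at 2.2.1]

Reduce t₂ = cons(cons(g(cons(b, g(cons(a, a), cons(cons(b, a), a))), b), cons(cons(b, b), a)), cons(cons(cons(b, b), cons(a, b)), cons(a, cons(a, g(cons(cons(a, a), cons(b, cons(b, a))), cons(a, cons(b, a))))))):
1. cons(cons(g(cons(b, g(cons(a, a), cons(cons(b, a), a))), b), cons(cons(b, b), a)), cons(cons(cons(b, b), cons(a, b)), cons(a, cons(a, g(cons(cons(a, a), cons(b, cons(b, a))), cons(a, cons(b, a)))))))  →  cons(cons(cons(cons(b, g(cons(a, a), cons(cons(b, a), a))), b), cons(cons(b, b), a)), cons(cons(cons(b, b), cons(a, b)), cons(a, cons(a, g(cons(cons(a, a), cons(b, cons(b, a))), cons(a, cons(b, a)))))))   [R3 at 1.1]
2. cons(cons(cons(cons(b, g(cons(a, a), cons(cons(b, a), a))), b), cons(cons(b, b), a)), cons(cons(cons(b, b), cons(a, b)), cons(a, cons(a, g(cons(cons(a, a), cons(b, cons(b, a))), cons(a, cons(b, a)))))))  →  cons(cons(cons(cons(b, a), b), cons(cons(b, b), a)), cons(cons(cons(b, b), cons(a, b)), cons(a, cons(a, g(cons(cons(a, a), cons(b, cons(b, a))), cons(a, cons(b, a)))))))   [R4 at 1.1.1.2]
3. cons(cons(cons(cons(b, a), b), cons(cons(b, b), a)), cons(cons(cons(b, b), cons(a, b)), cons(a, cons(a, g(cons(cons(a, a), cons(b, cons(b, a))), cons(a, cons(b, a)))))))  →  cons(cons(cons(cons(b, a), b), cons(cons(b, b), a)), cons(cons(cons(b, b), cons(a, b)), cons(a, cons(a, b))))   [R2 at 2.2.2.2]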